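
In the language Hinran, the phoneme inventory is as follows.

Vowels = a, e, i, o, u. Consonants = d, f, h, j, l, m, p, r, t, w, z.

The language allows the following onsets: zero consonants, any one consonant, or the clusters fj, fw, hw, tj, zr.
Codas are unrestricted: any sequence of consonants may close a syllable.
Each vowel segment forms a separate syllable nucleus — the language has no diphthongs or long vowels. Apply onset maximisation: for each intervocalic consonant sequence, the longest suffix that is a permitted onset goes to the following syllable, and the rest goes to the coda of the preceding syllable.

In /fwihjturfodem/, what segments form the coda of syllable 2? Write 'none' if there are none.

r

Vowels present: i, u, o, e; each is a nucleus, giving 4 syllables.
Between /i/ (V1) and /u/ (V2): /hjt/ — longest licit onset from the right is /t/, leaving /hj/ as coda.
Between /u/ (V2) and /o/ (V3): /rf/ splits as /r/ + /f/ (/f/ is the longest suffix that is a licit onset).
Between /o/ (V3) and /e/ (V4): /d/ → onset of the next syllable (single consonants are always licit onsets).
Syllabification: fwihj.tur.fo.dem.
Syllable 2 is /tur/: onset /t/, nucleus /u/, coda /r/.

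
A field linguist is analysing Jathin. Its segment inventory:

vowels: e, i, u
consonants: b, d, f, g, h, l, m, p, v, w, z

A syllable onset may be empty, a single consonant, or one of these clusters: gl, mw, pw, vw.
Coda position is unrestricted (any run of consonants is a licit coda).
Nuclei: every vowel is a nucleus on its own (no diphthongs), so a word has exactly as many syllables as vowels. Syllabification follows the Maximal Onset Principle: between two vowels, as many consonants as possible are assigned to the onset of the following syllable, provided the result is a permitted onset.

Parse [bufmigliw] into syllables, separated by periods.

Vowels present: u, i, i; each is a nucleus, giving 3 syllables.
/u…i/ gap (V1→V2): /fm/ splits as /f/ + /m/ (/m/ is the longest suffix that is a licit onset).
/i…i/ gap (V2→V3): cluster /gl/ — /gl/ is itself a permitted onset, so the whole cluster goes right; preceding coda = ∅.

buf.mi.gliw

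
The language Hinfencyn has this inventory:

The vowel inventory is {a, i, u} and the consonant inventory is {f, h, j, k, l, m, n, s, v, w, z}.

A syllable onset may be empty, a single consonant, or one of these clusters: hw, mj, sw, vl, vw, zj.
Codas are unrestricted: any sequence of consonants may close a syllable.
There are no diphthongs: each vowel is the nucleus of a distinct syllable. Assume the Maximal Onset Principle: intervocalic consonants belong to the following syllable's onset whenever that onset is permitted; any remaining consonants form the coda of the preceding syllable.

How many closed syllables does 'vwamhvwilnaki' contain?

2

Nuclei (vowels): a, i, a, i → 4 syllables.
V1 /a/ – V2 /i/: /mhvw/; trying suffixes from longest down, /vw/ is the first permitted one, so coda /mh/ | onset /vw/.
V2 /i/ – V3 /a/: /ln/ splits as /l/ + /n/ (/n/ is the longest suffix that is a licit onset).
V3 /a/ – V4 /i/: just /k/ — single C goes to the following onset.
So the parse is vwamh.vwil.na.ki.
Classifying each syllable: /vwamh/ (closed), /vwil/ (closed), /na/ (open), /ki/ (open).
Closed syllables: 2.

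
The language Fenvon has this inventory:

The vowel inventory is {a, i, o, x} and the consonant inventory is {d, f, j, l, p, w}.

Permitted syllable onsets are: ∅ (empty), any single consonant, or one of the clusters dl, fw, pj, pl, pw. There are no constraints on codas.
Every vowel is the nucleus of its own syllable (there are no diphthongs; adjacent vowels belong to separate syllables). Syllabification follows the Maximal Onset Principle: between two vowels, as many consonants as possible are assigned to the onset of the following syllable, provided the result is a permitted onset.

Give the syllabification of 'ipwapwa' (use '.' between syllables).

i.pwa.pwa

Nuclei (vowels): i, a, a → 3 syllables.
/i…a/ gap (V1→V2): cluster /pw/ — /pw/ is itself a permitted onset, so the whole cluster goes right; preceding coda = ∅.
/a…a/ gap (V2→V3): /pw/ is a licit onset in full, so it all attaches to the next syllable.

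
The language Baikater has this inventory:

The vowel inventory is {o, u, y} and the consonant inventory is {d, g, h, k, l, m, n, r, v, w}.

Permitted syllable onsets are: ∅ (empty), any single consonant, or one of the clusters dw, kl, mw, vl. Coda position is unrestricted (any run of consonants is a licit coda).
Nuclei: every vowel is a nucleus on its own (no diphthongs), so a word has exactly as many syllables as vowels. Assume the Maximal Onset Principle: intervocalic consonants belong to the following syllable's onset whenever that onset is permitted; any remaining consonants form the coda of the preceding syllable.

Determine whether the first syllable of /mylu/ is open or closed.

open

The vowels are y, u — 2 nuclei, so 2 syllables.
/y…u/ gap (V1→V2): /l/ is a single consonant, so it becomes the next onset.
Putting it together: my.lu.
Syllable 1 is /my/; it ends in its nucleus with no coda, so it is open.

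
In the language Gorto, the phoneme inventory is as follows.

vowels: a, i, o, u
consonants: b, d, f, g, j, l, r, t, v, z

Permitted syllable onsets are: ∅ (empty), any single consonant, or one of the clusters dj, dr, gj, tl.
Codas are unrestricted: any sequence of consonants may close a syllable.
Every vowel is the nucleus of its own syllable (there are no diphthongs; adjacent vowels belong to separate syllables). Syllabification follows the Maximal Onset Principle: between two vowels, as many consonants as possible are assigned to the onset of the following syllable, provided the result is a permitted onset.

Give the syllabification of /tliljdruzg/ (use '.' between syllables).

tlilj.druzg

Nuclei (vowels): i, u → 2 syllables.
V1 /i/ – V2 /u/: /ljdr/ splits as /lj/ + /dr/ (/dr/ is the longest suffix that is a licit onset).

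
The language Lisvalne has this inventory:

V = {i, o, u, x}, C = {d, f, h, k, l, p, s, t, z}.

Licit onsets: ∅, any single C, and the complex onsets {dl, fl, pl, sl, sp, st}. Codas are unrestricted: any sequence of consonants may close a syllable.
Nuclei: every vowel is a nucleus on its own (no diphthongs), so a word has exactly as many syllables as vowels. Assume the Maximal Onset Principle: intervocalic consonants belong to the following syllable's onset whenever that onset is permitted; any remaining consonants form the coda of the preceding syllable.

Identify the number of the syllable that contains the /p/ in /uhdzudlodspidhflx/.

The vowels are u, u, o, i, x — 5 nuclei, so 5 syllables.
Between /u/ (V1) and /u/ (V2): /hdz/ — longest licit onset from the right is /z/, leaving /hd/ as coda.
Between /u/ (V2) and /o/ (V3): cluster /dl/ — /dl/ is itself a permitted onset, so the whole cluster goes right; preceding coda = ∅.
Between /o/ (V3) and /i/ (V4): /dsp/ splits as /d/ + /sp/ (/sp/ is the longest suffix that is a licit onset).
Between /i/ (V4) and /x/ (V5): /dhfl/ splits as /dh/ + /fl/ (/fl/ is the longest suffix that is a licit onset).
Result: uhd.zu.dlod.spidh.flx.
The /p/ is in the onset of syllable 4 (/spidh/).

4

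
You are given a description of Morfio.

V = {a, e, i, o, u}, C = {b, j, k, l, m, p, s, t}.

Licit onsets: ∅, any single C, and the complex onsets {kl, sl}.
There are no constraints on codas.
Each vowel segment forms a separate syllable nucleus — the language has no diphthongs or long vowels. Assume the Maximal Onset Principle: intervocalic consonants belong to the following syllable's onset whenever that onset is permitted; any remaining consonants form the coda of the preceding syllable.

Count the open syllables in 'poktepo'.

2

The vowels are o, e, o — 3 nuclei, so 3 syllables.
V1 /o/ – V2 /e/: /kt/; trying suffixes from longest down, /t/ is the first permitted one, so coda /k/ | onset /t/.
V2 /e/ – V3 /o/: just /p/ — single C goes to the following onset.
Result: pok.te.po.
Classifying each syllable: /pok/ (closed), /te/ (open), /po/ (open).
Open syllables: 2.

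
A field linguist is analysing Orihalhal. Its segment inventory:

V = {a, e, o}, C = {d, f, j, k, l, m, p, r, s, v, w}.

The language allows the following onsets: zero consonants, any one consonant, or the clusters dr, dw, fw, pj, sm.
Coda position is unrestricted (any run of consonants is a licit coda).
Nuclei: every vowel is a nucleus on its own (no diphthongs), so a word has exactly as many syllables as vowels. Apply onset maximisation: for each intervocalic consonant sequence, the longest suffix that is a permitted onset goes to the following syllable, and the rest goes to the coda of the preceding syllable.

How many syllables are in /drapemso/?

3

Vowels present: a, e, o; each is a nucleus, giving 3 syllables.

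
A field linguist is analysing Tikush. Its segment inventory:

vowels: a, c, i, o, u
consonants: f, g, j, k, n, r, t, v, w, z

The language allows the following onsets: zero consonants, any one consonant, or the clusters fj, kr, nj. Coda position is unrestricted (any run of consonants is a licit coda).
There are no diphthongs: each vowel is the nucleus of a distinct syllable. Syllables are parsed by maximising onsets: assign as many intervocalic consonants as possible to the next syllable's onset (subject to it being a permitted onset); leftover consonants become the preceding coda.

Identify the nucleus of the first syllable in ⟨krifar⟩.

Vowels present: i, a; each is a nucleus, giving 2 syllables.
The first nucleus (vowel 1 from the left) is /i/.

i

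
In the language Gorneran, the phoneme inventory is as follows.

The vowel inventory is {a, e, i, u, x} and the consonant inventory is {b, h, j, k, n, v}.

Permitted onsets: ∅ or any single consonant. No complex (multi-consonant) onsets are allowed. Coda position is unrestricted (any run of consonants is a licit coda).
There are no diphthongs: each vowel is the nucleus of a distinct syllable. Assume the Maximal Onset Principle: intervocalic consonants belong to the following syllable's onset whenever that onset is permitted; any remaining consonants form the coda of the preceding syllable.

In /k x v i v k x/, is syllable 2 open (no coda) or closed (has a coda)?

closed

Nuclei (vowels): x, i, x → 3 syllables.
σ1/σ2 boundary: /v/ is a single consonant, so it becomes the next onset.
σ2/σ3 boundary: /vk/; trying suffixes from longest down, /k/ is the first permitted one, so coda /v/ | onset /k/.
Putting it together: kx.viv.kx.
Syllable 2 is /viv/ with coda /v/, so it is closed.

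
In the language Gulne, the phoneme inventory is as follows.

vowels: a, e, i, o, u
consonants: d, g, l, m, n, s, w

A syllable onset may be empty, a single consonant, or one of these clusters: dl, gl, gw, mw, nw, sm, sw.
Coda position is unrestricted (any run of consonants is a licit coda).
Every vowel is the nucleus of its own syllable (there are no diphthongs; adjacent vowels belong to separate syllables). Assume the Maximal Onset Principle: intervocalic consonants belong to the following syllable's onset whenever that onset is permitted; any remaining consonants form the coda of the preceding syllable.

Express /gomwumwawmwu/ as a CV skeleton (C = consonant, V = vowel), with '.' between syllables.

The vowels are o, u, a, u — 4 nuclei, so 4 syllables.
σ1/σ2 boundary: /mw/ is a licit onset in full, so it all attaches to the next syllable.
σ2/σ3 boundary: /mw/ is a licit onset in full, so it all attaches to the next syllable.
σ3/σ4 boundary: /wmw/; trying suffixes from longest down, /mw/ is the first permitted one, so coda /w/ | onset /mw/.
Result: go.mwu.mwaw.mwu.
Mapping each syllable to C/V: /go/ → CV, /mwu/ → CCV, /mwaw/ → CCVC, /mwu/ → CCV.

CV.CCV.CCVC.CCV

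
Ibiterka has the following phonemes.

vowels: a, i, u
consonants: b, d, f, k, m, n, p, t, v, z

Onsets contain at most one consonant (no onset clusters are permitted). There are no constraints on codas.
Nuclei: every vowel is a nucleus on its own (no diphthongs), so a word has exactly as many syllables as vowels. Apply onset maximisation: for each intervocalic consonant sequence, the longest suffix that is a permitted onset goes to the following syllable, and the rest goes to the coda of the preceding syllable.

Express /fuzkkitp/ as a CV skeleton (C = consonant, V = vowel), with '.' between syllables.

Nuclei (vowels): u, i → 2 syllables.
V1 /u/ – V2 /i/: cluster /zkk/ — the longest permitted-onset suffix is /k/; onset = /k/, preceding coda = /zk/.
Syllabification: fuzk.kitp.
Mapping each syllable to C/V: /fuzk/ → CVCC, /kitp/ → CVCC.

CVCC.CVCC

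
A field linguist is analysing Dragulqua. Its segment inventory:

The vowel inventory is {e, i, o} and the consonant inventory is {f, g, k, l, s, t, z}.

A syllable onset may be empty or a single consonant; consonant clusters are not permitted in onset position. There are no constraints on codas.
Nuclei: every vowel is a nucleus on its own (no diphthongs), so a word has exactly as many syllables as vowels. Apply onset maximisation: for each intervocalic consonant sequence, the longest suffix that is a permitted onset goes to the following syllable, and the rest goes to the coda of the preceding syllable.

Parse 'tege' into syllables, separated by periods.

te.ge

Nuclei (vowels): e, e → 2 syllables.
Between /e/ (V1) and /e/ (V2): /g/ → onset of the next syllable (single consonants are always licit onsets).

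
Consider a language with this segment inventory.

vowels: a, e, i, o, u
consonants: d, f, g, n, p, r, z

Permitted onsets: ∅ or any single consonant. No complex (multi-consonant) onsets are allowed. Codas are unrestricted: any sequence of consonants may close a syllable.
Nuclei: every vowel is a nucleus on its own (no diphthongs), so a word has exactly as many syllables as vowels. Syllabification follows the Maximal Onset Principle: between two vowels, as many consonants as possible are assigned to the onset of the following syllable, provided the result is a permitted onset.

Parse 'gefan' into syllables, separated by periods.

ge.fan

Nuclei (vowels): e, a → 2 syllables.
/e…a/ gap (V1→V2): /f/ is a single consonant, so it becomes the next onset.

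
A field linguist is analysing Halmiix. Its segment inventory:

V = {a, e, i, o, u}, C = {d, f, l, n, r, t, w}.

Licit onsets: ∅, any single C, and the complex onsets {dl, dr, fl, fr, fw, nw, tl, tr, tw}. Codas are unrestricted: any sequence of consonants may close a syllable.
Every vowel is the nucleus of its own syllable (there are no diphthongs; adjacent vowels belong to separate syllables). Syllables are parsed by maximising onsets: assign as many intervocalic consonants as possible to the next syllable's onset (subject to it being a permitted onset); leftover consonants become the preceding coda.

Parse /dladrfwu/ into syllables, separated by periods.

Nuclei (vowels): a, u → 2 syllables.
σ1/σ2 boundary: cluster /drfw/ — the longest permitted-onset suffix is /fw/; onset = /fw/, preceding coda = /dr/.

dladr.fwu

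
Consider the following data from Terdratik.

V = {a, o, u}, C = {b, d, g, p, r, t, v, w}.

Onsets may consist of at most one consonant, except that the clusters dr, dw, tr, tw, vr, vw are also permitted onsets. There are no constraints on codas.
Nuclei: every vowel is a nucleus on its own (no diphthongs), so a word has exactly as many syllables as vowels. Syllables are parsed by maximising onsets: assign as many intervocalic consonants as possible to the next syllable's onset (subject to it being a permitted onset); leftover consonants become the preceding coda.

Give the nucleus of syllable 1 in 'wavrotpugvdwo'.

Nuclei (vowels): a, o, u, o → 4 syllables.
The first nucleus (vowel 1 from the left) is /a/.

a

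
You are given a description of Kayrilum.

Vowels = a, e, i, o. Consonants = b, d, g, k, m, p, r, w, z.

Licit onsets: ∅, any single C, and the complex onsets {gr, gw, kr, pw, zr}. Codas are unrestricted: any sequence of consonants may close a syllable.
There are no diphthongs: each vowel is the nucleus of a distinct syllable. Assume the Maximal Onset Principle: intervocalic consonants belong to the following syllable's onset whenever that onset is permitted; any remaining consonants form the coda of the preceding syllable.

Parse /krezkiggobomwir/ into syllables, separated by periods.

krez.kig.go.bom.wir

The vowels are e, i, o, o, i — 5 nuclei, so 5 syllables.
/e…i/ gap (V1→V2): /zk/; trying suffixes from longest down, /k/ is the first permitted one, so coda /z/ | onset /k/.
/i…o/ gap (V2→V3): cluster /gg/ — the longest permitted-onset suffix is /g/; onset = /g/, preceding coda = /g/.
/o…o/ gap (V3→V4): just /b/ — single C goes to the following onset.
/o…i/ gap (V4→V5): /mw/ splits as /m/ + /w/ (/w/ is the longest suffix that is a licit onset).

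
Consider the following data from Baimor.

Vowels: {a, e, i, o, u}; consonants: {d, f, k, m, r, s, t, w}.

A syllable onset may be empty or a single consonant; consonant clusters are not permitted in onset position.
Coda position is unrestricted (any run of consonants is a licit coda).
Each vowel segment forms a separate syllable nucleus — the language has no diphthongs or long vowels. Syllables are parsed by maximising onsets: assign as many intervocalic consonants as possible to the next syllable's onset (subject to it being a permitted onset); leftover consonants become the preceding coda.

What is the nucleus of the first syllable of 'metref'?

Nuclei (vowels): e, e → 2 syllables.
The first nucleus (vowel 1 from the left) is /e/.

e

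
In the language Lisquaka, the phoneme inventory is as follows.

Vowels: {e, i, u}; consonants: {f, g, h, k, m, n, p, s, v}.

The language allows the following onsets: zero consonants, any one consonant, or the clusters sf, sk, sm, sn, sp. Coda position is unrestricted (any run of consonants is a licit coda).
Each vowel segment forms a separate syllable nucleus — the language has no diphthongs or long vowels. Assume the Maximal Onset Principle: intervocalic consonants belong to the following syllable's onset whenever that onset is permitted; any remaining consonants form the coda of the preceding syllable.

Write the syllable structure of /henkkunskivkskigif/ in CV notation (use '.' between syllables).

Nuclei (vowels): e, u, i, i, i → 5 syllables.
V1 /e/ – V2 /u/: cluster /nkk/ — the longest permitted-onset suffix is /k/; onset = /k/, preceding coda = /nk/.
V2 /u/ – V3 /i/: /nsk/ splits as /n/ + /sk/ (/sk/ is the longest suffix that is a licit onset).
V3 /i/ – V4 /i/: /vksk/; trying suffixes from longest down, /sk/ is the first permitted one, so coda /vk/ | onset /sk/.
V4 /i/ – V5 /i/: /g/ → onset of the next syllable (single consonants are always licit onsets).
Result: henk.kun.skivk.ski.gif.
Mapping each syllable to C/V: /henk/ → CVCC, /kun/ → CVC, /skivk/ → CCVCC, /ski/ → CCV, /gif/ → CVC.

CVCC.CVC.CCVCC.CCV.CVC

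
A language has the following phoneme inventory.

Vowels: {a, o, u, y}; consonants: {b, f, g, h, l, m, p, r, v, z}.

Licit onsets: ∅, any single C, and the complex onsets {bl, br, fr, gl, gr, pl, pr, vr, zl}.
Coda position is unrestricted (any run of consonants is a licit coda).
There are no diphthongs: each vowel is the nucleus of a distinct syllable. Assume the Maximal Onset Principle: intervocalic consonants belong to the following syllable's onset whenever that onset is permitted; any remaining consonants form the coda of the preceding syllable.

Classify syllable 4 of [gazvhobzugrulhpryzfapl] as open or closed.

The vowels are a, o, u, u, y, a — 6 nuclei, so 6 syllables.
/a…o/ gap (V1→V2): /zvh/ — longest licit onset from the right is /h/, leaving /zv/ as coda.
/o…u/ gap (V2→V3): cluster /bz/ — the longest permitted-onset suffix is /z/; onset = /z/, preceding coda = /b/.
/u…u/ gap (V3→V4): /gr/ — entire cluster is a permitted onset → onset /gr/, coda ∅.
/u…y/ gap (V4→V5): /lhpr/ — longest licit onset from the right is /pr/, leaving /lh/ as coda.
/y…a/ gap (V5→V6): /zf/ — longest licit onset from the right is /f/, leaving /z/ as coda.
Putting it together: gazv.hob.zu.grulh.pryz.fapl.
Syllable 4 is /grulh/ with coda /lh/, so it is closed.

closed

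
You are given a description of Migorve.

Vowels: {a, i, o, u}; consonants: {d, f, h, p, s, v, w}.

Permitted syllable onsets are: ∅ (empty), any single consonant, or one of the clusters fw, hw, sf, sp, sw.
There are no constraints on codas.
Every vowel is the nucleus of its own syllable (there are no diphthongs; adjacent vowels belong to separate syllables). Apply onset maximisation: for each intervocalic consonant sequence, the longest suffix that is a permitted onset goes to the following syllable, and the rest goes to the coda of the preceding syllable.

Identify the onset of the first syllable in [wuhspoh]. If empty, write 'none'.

The vowels are u, o — 2 nuclei, so 2 syllables.
σ1/σ2 boundary: /hsp/ splits as /h/ + /sp/ (/sp/ is the longest suffix that is a licit onset).
Syllabification: wuh.spoh.
Syllable 1 is /wuh/: onset /w/, nucleus /u/, coda /h/.

w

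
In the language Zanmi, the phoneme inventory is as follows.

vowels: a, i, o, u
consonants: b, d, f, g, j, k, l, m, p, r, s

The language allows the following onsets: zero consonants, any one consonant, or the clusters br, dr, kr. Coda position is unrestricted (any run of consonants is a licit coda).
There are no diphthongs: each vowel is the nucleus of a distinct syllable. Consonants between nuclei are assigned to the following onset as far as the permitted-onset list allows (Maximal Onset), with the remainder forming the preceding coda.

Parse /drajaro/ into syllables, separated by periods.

dra.ja.ro

Nuclei (vowels): a, a, o → 3 syllables.
σ1/σ2 boundary: /j/ → onset of the next syllable (single consonants are always licit onsets).
σ2/σ3 boundary: /r/ → onset of the next syllable (single consonants are always licit onsets).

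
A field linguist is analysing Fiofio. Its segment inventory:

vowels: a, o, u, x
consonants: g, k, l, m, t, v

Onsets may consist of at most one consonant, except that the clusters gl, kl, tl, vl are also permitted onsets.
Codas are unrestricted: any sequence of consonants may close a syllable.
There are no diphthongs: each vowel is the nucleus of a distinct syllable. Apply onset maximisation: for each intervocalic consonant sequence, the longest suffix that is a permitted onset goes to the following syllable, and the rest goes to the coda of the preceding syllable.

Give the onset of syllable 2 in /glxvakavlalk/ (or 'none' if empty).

Nuclei (vowels): x, a, a, a → 4 syllables.
V1 /x/ – V2 /a/: /v/ is a single consonant, so it becomes the next onset.
V2 /a/ – V3 /a/: /k/ → onset of the next syllable (single consonants are always licit onsets).
V3 /a/ – V4 /a/: /vl/ is a licit onset in full, so it all attaches to the next syllable.
Putting it together: glx.va.ka.vlalk.
Syllable 2 is /va/: onset /v/, nucleus /a/, coda ∅.

v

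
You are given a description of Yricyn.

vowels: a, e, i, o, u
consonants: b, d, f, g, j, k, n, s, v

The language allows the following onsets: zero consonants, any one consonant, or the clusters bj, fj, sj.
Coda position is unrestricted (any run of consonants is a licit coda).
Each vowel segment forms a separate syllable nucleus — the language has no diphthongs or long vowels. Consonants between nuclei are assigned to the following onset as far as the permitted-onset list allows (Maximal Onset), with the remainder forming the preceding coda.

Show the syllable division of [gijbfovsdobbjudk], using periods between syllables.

The vowels are i, o, o, u — 4 nuclei, so 4 syllables.
V1 /i/ – V2 /o/: /jbf/ — longest licit onset from the right is /f/, leaving /jb/ as coda.
V2 /o/ – V3 /o/: cluster /vsd/ — the longest permitted-onset suffix is /d/; onset = /d/, preceding coda = /vs/.
V3 /o/ – V4 /u/: /bbj/ splits as /b/ + /bj/ (/bj/ is the longest suffix that is a licit onset).

gijb.fovs.dob.bjudk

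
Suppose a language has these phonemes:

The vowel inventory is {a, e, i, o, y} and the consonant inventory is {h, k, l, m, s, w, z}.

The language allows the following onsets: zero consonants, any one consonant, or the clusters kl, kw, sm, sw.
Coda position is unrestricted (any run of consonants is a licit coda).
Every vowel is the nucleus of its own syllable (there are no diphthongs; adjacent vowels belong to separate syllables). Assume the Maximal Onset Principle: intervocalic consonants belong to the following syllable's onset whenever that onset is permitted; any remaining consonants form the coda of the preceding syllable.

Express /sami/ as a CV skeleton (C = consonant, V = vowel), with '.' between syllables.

The vowels are a, i — 2 nuclei, so 2 syllables.
σ1/σ2 boundary: just /m/ — single C goes to the following onset.
Result: sa.mi.
Mapping each syllable to C/V: /sa/ → CV, /mi/ → CV.

CV.CV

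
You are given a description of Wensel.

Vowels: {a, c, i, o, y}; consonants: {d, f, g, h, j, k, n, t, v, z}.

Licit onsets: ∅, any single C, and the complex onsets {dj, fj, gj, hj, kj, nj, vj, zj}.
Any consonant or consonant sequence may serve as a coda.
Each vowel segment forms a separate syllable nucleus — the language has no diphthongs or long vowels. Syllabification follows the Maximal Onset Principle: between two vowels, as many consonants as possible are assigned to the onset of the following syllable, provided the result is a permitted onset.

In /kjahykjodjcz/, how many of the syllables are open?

3

The vowels are a, y, o, c — 4 nuclei, so 4 syllables.
Between /a/ (V1) and /y/ (V2): /h/ is a single consonant, so it becomes the next onset.
Between /y/ (V2) and /o/ (V3): /kj/ is a licit onset in full, so it all attaches to the next syllable.
Between /o/ (V3) and /c/ (V4): /dj/ — entire cluster is a permitted onset → onset /dj/, coda ∅.
Putting it together: kja.hy.kjo.djcz.
Classifying each syllable: /kja/ (open), /hy/ (open), /kjo/ (open), /djcz/ (closed).
Open syllables: 3.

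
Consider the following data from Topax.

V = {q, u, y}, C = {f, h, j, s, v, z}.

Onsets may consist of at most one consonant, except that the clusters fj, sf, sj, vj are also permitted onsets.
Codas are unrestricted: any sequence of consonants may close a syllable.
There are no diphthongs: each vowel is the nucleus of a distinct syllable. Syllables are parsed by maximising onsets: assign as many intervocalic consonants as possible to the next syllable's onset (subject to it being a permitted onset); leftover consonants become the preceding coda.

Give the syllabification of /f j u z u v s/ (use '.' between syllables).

fju.zuvs

Vowels present: u, u; each is a nucleus, giving 2 syllables.
Between /u/ (V1) and /u/ (V2): /z/ → onset of the next syllable (single consonants are always licit onsets).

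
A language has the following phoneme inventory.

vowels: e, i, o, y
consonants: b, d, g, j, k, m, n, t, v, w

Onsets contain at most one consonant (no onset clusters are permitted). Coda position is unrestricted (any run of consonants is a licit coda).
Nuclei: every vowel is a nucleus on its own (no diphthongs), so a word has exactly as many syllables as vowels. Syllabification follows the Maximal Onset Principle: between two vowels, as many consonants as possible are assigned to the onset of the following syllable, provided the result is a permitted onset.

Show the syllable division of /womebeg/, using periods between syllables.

Vowels present: o, e, e; each is a nucleus, giving 3 syllables.
/o…e/ gap (V1→V2): /m/ is a single consonant, so it becomes the next onset.
/e…e/ gap (V2→V3): /b/ is a single consonant, so it becomes the next onset.

wo.me.beg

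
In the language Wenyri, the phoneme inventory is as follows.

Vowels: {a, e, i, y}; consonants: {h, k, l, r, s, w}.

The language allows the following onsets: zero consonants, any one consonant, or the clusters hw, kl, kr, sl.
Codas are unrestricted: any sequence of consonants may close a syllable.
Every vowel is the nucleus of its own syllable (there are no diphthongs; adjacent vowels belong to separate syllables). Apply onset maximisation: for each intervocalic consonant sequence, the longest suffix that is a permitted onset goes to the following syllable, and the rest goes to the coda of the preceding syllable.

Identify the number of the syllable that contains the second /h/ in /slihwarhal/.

Nuclei (vowels): i, a, a → 3 syllables.
/i…a/ gap (V1→V2): /hw/ — entire cluster is a permitted onset → onset /hw/, coda ∅.
/a…a/ gap (V2→V3): /rh/ splits as /r/ + /h/ (/h/ is the longest suffix that is a licit onset).
So the parse is sli.hwar.hal.
The second /h/ is in the onset of syllable 3 (/hal/).

3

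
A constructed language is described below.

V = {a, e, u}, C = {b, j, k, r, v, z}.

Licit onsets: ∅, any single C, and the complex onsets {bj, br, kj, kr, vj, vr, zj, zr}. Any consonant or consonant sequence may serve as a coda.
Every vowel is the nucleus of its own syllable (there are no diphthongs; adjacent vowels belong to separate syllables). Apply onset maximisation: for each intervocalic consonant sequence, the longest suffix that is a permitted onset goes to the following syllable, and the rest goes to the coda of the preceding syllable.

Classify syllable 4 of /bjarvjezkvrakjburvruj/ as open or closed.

closed

The vowels are a, e, a, u, u — 5 nuclei, so 5 syllables.
V1 /a/ – V2 /e/: /rvj/ splits as /r/ + /vj/ (/vj/ is the longest suffix that is a licit onset).
V2 /e/ – V3 /a/: /zkvr/ — longest licit onset from the right is /vr/, leaving /zk/ as coda.
V3 /a/ – V4 /u/: cluster /kjb/ — the longest permitted-onset suffix is /b/; onset = /b/, preceding coda = /kj/.
V4 /u/ – V5 /u/: /rvr/ — longest licit onset from the right is /vr/, leaving /r/ as coda.
So the parse is bjar.vjezk.vrakj.bur.vruj.
Syllable 4 is /bur/ with coda /r/, so it is closed.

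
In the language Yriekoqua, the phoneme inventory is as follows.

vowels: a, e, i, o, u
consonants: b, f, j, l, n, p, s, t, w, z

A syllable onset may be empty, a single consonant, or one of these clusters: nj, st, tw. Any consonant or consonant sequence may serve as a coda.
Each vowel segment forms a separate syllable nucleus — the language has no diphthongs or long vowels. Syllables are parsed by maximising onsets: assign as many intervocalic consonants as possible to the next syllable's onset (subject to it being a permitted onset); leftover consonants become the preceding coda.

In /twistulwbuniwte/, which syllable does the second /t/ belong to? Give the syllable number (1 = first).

2

Vowels present: i, u, u, i, e; each is a nucleus, giving 5 syllables.
V1 /i/ – V2 /u/: /st/ — entire cluster is a permitted onset → onset /st/, coda ∅.
V2 /u/ – V3 /u/: cluster /lwb/ — the longest permitted-onset suffix is /b/; onset = /b/, preceding coda = /lw/.
V3 /u/ – V4 /i/: just /n/ — single C goes to the following onset.
V4 /i/ – V5 /e/: /wt/; trying suffixes from longest down, /t/ is the first permitted one, so coda /w/ | onset /t/.
Putting it together: twi.stulw.bu.niw.te.
The second /t/ is in the onset of syllable 2 (/stulw/).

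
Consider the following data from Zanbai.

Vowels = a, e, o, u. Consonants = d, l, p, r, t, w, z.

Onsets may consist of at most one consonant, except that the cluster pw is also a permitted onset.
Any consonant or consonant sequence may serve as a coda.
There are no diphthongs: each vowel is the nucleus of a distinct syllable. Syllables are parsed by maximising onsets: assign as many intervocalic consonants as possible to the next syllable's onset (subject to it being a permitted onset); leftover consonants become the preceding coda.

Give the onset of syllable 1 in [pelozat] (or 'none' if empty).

p

Vowels present: e, o, a; each is a nucleus, giving 3 syllables.
σ1/σ2 boundary: /l/ → onset of the next syllable (single consonants are always licit onsets).
σ2/σ3 boundary: /z/ is a single consonant, so it becomes the next onset.
So the parse is pe.lo.zat.
Syllable 1 is /pe/: onset /p/, nucleus /e/, coda ∅.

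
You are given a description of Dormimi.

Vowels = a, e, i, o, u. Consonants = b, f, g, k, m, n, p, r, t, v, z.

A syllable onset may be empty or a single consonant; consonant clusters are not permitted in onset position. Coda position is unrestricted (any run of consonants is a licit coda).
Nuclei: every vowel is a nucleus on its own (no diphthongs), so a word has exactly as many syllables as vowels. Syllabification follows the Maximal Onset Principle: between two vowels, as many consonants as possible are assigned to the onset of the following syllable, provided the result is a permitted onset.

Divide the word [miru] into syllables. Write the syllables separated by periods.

Nuclei (vowels): i, u → 2 syllables.
V1 /i/ – V2 /u/: /r/ → onset of the next syllable (single consonants are always licit onsets).

mi.ru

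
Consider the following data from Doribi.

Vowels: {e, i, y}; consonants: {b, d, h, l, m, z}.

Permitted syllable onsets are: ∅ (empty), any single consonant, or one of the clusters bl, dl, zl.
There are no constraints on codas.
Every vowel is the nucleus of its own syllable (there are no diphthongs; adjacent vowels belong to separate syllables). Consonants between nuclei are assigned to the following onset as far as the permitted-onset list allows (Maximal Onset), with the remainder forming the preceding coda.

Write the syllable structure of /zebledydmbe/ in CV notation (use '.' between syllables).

Vowels present: e, e, y, e; each is a nucleus, giving 4 syllables.
V1 /e/ – V2 /e/: cluster /bl/ — /bl/ is itself a permitted onset, so the whole cluster goes right; preceding coda = ∅.
V2 /e/ – V3 /y/: just /d/ — single C goes to the following onset.
V3 /y/ – V4 /e/: /dmb/; trying suffixes from longest down, /b/ is the first permitted one, so coda /dm/ | onset /b/.
Result: ze.ble.dydm.be.
Mapping each syllable to C/V: /ze/ → CV, /ble/ → CCV, /dydm/ → CVCC, /be/ → CV.

CV.CCV.CVCC.CV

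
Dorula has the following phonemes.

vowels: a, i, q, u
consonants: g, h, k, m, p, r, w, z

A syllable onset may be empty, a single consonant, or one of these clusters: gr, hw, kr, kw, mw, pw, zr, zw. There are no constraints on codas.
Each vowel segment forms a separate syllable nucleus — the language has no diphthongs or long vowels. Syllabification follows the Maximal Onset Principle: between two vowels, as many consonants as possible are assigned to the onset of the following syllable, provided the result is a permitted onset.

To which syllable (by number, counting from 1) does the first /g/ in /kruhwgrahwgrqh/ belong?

Nuclei (vowels): u, a, q → 3 syllables.
V1 /u/ – V2 /a/: cluster /hwgr/ — the longest permitted-onset suffix is /gr/; onset = /gr/, preceding coda = /hw/.
V2 /a/ – V3 /q/: /hwgr/ splits as /hw/ + /gr/ (/gr/ is the longest suffix that is a licit onset).
Result: kruhw.grahw.grqh.
The first /g/ is in the onset of syllable 2 (/grahw/).

2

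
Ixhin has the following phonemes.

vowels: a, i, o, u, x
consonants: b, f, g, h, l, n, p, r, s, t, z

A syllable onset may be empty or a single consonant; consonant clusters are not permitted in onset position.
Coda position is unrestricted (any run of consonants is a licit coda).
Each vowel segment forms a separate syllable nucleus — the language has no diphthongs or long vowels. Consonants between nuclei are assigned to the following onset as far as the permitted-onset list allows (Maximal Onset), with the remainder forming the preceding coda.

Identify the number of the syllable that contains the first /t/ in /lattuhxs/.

The vowels are a, u, x — 3 nuclei, so 3 syllables.
/a…u/ gap (V1→V2): /tt/ splits as /t/ + /t/ (/t/ is the longest suffix that is a licit onset).
/u…x/ gap (V2→V3): just /h/ — single C goes to the following onset.
Result: lat.tu.hxs.
The first /t/ is in the coda of syllable 1 (/lat/).

1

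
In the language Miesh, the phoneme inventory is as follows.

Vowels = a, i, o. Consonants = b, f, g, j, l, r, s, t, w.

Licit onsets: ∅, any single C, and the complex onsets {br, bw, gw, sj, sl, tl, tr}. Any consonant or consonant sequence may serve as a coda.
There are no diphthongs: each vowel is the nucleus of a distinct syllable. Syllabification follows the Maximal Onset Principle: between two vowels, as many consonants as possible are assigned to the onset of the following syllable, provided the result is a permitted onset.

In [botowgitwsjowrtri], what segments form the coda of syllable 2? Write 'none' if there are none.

w

Nuclei (vowels): o, o, i, o, i → 5 syllables.
V1 /o/ – V2 /o/: /t/ is a single consonant, so it becomes the next onset.
V2 /o/ – V3 /i/: cluster /wg/ — the longest permitted-onset suffix is /g/; onset = /g/, preceding coda = /w/.
V3 /i/ – V4 /o/: /twsj/ — longest licit onset from the right is /sj/, leaving /tw/ as coda.
V4 /o/ – V5 /i/: /wrtr/ splits as /wr/ + /tr/ (/tr/ is the longest suffix that is a licit onset).
Putting it together: bo.tow.gitw.sjowr.tri.
Syllable 2 is /tow/: onset /t/, nucleus /o/, coda /w/.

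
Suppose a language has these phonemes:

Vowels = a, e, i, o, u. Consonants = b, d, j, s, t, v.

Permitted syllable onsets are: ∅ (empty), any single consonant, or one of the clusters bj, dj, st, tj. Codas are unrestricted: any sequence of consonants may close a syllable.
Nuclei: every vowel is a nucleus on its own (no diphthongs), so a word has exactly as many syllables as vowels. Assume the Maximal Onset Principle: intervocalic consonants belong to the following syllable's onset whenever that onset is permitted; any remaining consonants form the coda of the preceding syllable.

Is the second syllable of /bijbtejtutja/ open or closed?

closed

Nuclei (vowels): i, e, u, a → 4 syllables.
Between /i/ (V1) and /e/ (V2): cluster /jbt/ — the longest permitted-onset suffix is /t/; onset = /t/, preceding coda = /jb/.
Between /e/ (V2) and /u/ (V3): /jt/; trying suffixes from longest down, /t/ is the first permitted one, so coda /j/ | onset /t/.
Between /u/ (V3) and /a/ (V4): /tj/ is a licit onset in full, so it all attaches to the next syllable.
So the parse is bijb.tej.tu.tja.
Syllable 2 is /tej/ with coda /j/, so it is closed.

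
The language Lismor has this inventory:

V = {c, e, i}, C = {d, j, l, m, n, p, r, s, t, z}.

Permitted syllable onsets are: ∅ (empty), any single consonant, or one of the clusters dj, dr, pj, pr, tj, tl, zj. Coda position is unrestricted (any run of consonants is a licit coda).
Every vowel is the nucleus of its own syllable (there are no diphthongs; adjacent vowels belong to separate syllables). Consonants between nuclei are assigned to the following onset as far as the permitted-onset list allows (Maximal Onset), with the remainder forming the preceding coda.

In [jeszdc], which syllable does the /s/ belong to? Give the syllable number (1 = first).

The vowels are e, c — 2 nuclei, so 2 syllables.
/e…c/ gap (V1→V2): /szd/; trying suffixes from longest down, /d/ is the first permitted one, so coda /sz/ | onset /d/.
So the parse is jesz.dc.
The /s/ is in the coda of syllable 1 (/jesz/).

1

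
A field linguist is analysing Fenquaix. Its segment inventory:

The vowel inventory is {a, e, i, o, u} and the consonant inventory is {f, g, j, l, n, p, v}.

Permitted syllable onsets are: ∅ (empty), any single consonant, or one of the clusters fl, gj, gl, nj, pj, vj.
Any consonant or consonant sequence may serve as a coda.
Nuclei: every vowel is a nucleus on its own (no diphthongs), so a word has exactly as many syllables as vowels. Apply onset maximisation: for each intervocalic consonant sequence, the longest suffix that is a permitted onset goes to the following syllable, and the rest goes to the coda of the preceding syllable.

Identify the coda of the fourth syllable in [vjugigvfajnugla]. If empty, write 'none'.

none

Vowels present: u, i, a, u, a; each is a nucleus, giving 5 syllables.
Between /u/ (V1) and /i/ (V2): just /g/ — single C goes to the following onset.
Between /i/ (V2) and /a/ (V3): /gvf/ splits as /gv/ + /f/ (/f/ is the longest suffix that is a licit onset).
Between /a/ (V3) and /u/ (V4): /jn/ — longest licit onset from the right is /n/, leaving /j/ as coda.
Between /u/ (V4) and /a/ (V5): cluster /gl/ — /gl/ is itself a permitted onset, so the whole cluster goes right; preceding coda = ∅.
Result: vju.gigv.faj.nu.gla.
Syllable 4 is /nu/: onset /n/, nucleus /u/, coda ∅.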